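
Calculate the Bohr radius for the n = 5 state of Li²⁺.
0.4410 nm (or 4.4098 Å)

The Bohr radius formula is:
r_n = n² a₀ / Z

where a₀ = 0.0529177 nm is the Bohr radius.

For Li²⁺ (Z = 3) at n = 5:
r_5 = 5² × 0.0529177 nm / 3
r_5 = 25 × 0.0529177 nm / 3
r_5 = 1.32294 nm / 3
r_5 = 0.4410 nm

The electron orbits at approximately 0.4410 nm from the nucleus.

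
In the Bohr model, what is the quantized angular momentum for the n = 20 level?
2.1091e-33 J·s (or 20ℏ)

In the Bohr model, angular momentum is quantized:
L = nℏ

where ℏ = h/(2π) = 1.054572e-34 J·s

For n = 20:
L = 20 × 1.054572e-34 J·s
L = 2.1091e-33 J·s

This can also be written as L = 20ℏ.
The angular momentum is an integer multiple of the reduced Planck constant.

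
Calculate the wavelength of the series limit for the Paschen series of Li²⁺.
91.1265 nm

The series limit corresponds to the transition from n = ∞ to n = 3.
This is the highest energy (shortest wavelength) transition in the Paschen series.

E_∞ = 0 eV
E_3 = -13.6057 × 3² / 3² = -13.605700 eV

Energy at series limit:
ΔE = E_∞ - E_3 = 0 - (-13.605700) = 13.605700 eV
λ = hc/E = 1239.84 eV·nm / 13.605700 eV = 91.1265 nm

This energy equals the ionization energy from the n = 3 state of Li²⁺.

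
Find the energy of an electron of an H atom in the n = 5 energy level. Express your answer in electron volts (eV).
-0.544 eV

The energy levels of a hydrogen-like atom are given by:
E_n = -13.6057 eV / n²

For n = 5:
E_5 = -13.6057 eV / 5²
E_5 = -13.6057 eV / 25
E_5 = -0.544 eV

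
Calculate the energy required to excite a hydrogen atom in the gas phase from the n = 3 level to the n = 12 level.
1.42 eV

The energy levels of a hydrogen-like atom are E_n = -13.6057 eV / n².

Energy at n = 3: E_3 = -13.6057 / 3² = -1.51174 eV
Energy at n = 12: E_12 = -13.6057 / 12² = -0.09448 eV

The excitation energy is the difference:
ΔE = E_12 - E_3
ΔE = -0.09448 - (-1.51174)
ΔE = 1.42 eV

Since this is positive, energy must be absorbed (photon absorption).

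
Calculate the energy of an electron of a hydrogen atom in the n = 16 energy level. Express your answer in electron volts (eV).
-0.053147 eV

The energy levels of a hydrogen-like atom are given by:
E_n = -13.6057 eV / n²

For n = 16:
E_16 = -13.6057 eV / 16²
E_16 = -13.6057 eV / 256
E_16 = -0.053147 eV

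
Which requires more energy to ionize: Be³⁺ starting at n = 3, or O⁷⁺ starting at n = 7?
Be³⁺ at n = 3 (E = -24.187911 eV)

Using E_n = -13.6057 Z² / n² eV:

Be³⁺ (Z = 4) at n = 3:
E = -13.6057 × 4² / 3² = -13.6057 × 16 / 9 = -24.187911111 eV

O⁷⁺ (Z = 8) at n = 7:
E = -13.6057 × 8² / 7² = -13.6057 × 64 / 49 = -17.770710204 eV

Since -24.187911111 eV < -17.770710204 eV,
Be³⁺ at n = 3 is more tightly bound (requires more energy to ionize).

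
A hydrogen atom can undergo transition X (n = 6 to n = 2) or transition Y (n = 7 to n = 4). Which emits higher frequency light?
6 → 2

Calculate the energy for each transition:

Transition 6 → 2:
ΔE₁ = |E_2 - E_6| = |-13.6057/2² - (-13.6057/6²)|
ΔE₁ = |-3.40142500000 - (-0.37793611111)| = 3.02348889 eV

Transition 7 → 4:
ΔE₂ = |E_4 - E_7| = |-13.6057/4² - (-13.6057/7²)|
ΔE₂ = |-0.85035625000 - (-0.27766734694)| = 0.57268890 eV

Since 3.02348889 eV > 0.57268890 eV, the transition 6 → 2 emits the more energetic photon.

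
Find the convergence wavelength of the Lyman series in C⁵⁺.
2.531 nm

The series limit corresponds to the transition from n = ∞ to n = 1.
This is the highest energy (shortest wavelength) transition in the Lyman series.

E_∞ = 0 eV
E_1 = -13.6057 × 6² / 1² = -489.80520 eV

Energy at series limit:
ΔE = E_∞ - E_1 = 0 - (-489.80520) = 489.80520 eV
λ = hc/E = 1239.84 eV·nm / 489.80520 eV = 2.531 nm

This energy equals the ionization energy from the n = 1 state of C⁵⁺.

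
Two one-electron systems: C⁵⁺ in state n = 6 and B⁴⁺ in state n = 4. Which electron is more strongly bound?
B⁴⁺ at n = 4 (E = -21.2589 eV)

Using E_n = -13.6057 Z² / n² eV:

C⁵⁺ (Z = 6) at n = 6:
E = -13.6057 × 6² / 6² = -13.6057 × 36 / 36 = -13.6057000 eV

B⁴⁺ (Z = 5) at n = 4:
E = -13.6057 × 5² / 4² = -13.6057 × 25 / 16 = -21.2589063 eV

Since -21.2589063 eV < -13.6057000 eV,
B⁴⁺ at n = 4 is more tightly bound (requires more energy to ionize).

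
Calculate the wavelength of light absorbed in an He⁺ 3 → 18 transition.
210.8928 nm

First, find the transition energy using E_n = -13.6057 Z² / n² eV:
E_3 = -13.6057 × 2² / 3² = -6.04697778 eV
E_18 = -13.6057 × 2² / 18² = -0.16797160 eV

Photon energy: |ΔE| = |E_18 - E_3| = 5.87900618 eV

Convert to wavelength using E = hc/λ with hc = 1239.84 eV·nm:
λ = hc/E = 1239.84 eV·nm / 5.87900618 eV
λ = 210.8928 nm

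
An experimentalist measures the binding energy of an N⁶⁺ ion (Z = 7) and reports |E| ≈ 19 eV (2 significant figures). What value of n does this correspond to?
n = 6

The exact energy levels follow E_n = -13.6057 Z² / n² eV with Z = 7.

The measured value (-19 eV) is reported to only 2 significant figures, so we must test candidate n values and see which one matches to that precision.

Candidate energies:
  n = 4:  E = -13.6057 × 7² / 4² = -41.66746 eV
  n = 5:  E = -13.6057 × 7² / 5² = -26.66717 eV
  n = 6:  E = -13.6057 × 7² / 6² = -18.51887 eV  ← matches
  n = 7:  E = -13.6057 × 7² / 7² = -13.60570 eV
  n = 8:  E = -13.6057 × 7² / 8² = -10.41686 eV

Checking against the measurement of -19 eV (2 sig figs), only n = 6 agrees:
E_6 = -18.51887 eV, which rounds to -19 eV ✓

Therefore n = 6.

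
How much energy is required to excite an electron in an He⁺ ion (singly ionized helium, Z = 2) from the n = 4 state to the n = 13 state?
3.08 eV

The energy levels of a hydrogen-like atom are E_n = -13.6057 Z² eV / n².

Energy at n = 4: E_4 = -13.6057 × 2² / 4² = -3.40143 eV
Energy at n = 13: E_13 = -13.6057 × 2² / 13² = -0.32203 eV

The excitation energy is the difference:
ΔE = E_13 - E_4
ΔE = -0.32203 - (-3.40143)
ΔE = 3.08 eV

Since this is positive, energy must be absorbed (photon absorption).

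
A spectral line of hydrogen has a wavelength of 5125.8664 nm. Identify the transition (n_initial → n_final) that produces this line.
n = 10 → n = 6

First, find the photon energy from the wavelength (hc = 1239.84 eV·nm):
E = hc/λ = 1239.84 eV·nm / 5125.8664 nm = 0.24187911 eV

The energy levels of hydrogen satisfy E_n = -13.6057 / n² eV, so an emission n_i → n_f releases
ΔE = 13.6057 × (1/n_f² − 1/n_i²) eV.

Setting ΔE equal to the photon energy:
1/n_f² − 1/n_i² = 0.24187911 / 13.6057 = 0.017777778

Since 1/n_i² must be positive, we need 1/n_f² > 0.017777778, i.e. n_f ≤ 7. For each allowed n_f, solve n_i = (1/n_f² − 0.017777778)^(−1/2) and check whether it is a whole number:
  n_f = 1: 1/n_i² = 1.000000000 − 0.017777778 = 0.982222222 → n_i = 1.009  (not an integer) ✗
  n_f = 2: 1/n_i² = 0.250000000 − 0.017777778 = 0.232222222 → n_i = 2.075  (not an integer) ✗
  n_f = 3: 1/n_i² = 0.111111111 − 0.017777778 = 0.093333333 → n_i = 3.273  (not an integer) ✗
  n_f = 4: 1/n_i² = 0.062500000 − 0.017777778 = 0.044722222 → n_i = 4.729  (not an integer) ✗
  n_f = 5: 1/n_i² = 0.040000000 − 0.017777778 = 0.022222222 → n_i = 6.708  (not an integer) ✗
  n_f = 6: 1/n_i² = 0.027777778 − 0.017777778 = 0.010000000 → n_i = 10.000  → integer, n_i = 10 ✓
  n_f = 7: 1/n_i² = 0.020408163 − 0.017777778 = 0.002630385 → n_i = 19.498  (not an integer) ✗

Only n_f = 6 gives an integer upper level, n_i = 10.

The transition is from n = 10 to n = 6 (emission).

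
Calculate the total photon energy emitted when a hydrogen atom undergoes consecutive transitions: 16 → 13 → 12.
0.04134 eV

The energy levels of hydrogen are E_n = -13.6057 / n² eV.

First transition (16 → 13):
ΔE₁ = |E_13 - E_16|
ΔE₁ = |-0.08050710059 - (-0.05314726563)| = 0.02735983 eV

Second transition (13 → 12):
ΔE₂ = |E_12 - E_13|
ΔE₂ = |-0.09448402778 - (-0.08050710059)| = 0.01397693 eV

Total energy released:
E_total = ΔE₁ + ΔE₂ = 0.02735983 + 0.01397693 = 0.04134 eV

Note: This equals the direct transition 16 → 12: 0.04134 eV ✓
Energy is conserved regardless of the path taken.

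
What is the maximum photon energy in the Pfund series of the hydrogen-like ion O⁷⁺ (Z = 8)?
34.831 eV

The series limit corresponds to the transition from n = ∞ to n = 5.
This is the highest energy (shortest wavelength) transition in the Pfund series.

E_∞ = 0 eV
E_5 = -13.6057 × 8² / 5² = -34.831 eV

Energy at series limit:
ΔE = E_∞ - E_5 = 0 - (-34.831) = 34.831 eV

This energy equals the ionization energy from the n = 5 state of O⁷⁺.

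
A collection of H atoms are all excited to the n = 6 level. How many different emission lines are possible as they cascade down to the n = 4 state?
3

The electron can occupy levels n = 4, 5, ..., 6 during de-excitation — that is m = 6 - 4 + 1 = 3 distinct levels.

The number of distinct spectral lines equals the number of ways to choose 2 of these m levels (each pair gives one possible emission transition):

Number of lines = m(m-1)/2 = 3×2/2 = 3

These correspond to all possible transitions between the 3 levels:
6 → 5, 6 → 4, 5 → 4

Each transition produces a photon with a unique energy (and thus wavelength). This count does not depend on Z.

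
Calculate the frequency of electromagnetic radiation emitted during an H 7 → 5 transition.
6.4454e+13 Hz

First, find the transition energy:
E_7 = -13.6057 / 7² = -0.27766735 eV
E_5 = -13.6057 / 5² = -0.54422800 eV
|ΔE| = |E_5 - E_7| = 0.26656065 eV

Convert to Joules: E = 0.26656065 eV × (1.602177 × 10⁻¹⁹ J/eV) = 4.270773e-20 J

Using E = hf:
f = E/h = 4.270773e-20 J / (6.62607 × 10⁻³⁴ J·s)
f = 6.4454e+13 Hz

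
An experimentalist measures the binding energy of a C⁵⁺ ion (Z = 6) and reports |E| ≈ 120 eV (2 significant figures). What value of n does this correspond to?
n = 2

The exact energy levels follow E_n = -13.6057 Z² / n² eV with Z = 6.

The measured value (-120 eV) is reported to only 2 significant figures, so we must test candidate n values and see which one matches to that precision.

Candidate energies:
  n = 1:  E = -13.6057 × 6² / 1² = -489.80520 eV
  n = 2:  E = -13.6057 × 6² / 2² = -122.45130 eV  ← matches
  n = 3:  E = -13.6057 × 6² / 3² = -54.42280 eV
  n = 4:  E = -13.6057 × 6² / 4² = -30.61283 eV

Checking against the measurement of -120 eV (2 sig figs), only n = 2 agrees:
E_2 = -122.45130 eV, which rounds to -120 eV ✓

Therefore n = 2.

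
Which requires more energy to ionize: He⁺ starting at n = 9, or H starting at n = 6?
He⁺ at n = 9 (E = -0.6719 eV)

Using E_n = -13.6057 Z² / n² eV:

He⁺ (Z = 2) at n = 9:
E = -13.6057 × 2² / 9² = -13.6057 × 4 / 81 = -0.6718864 eV

H (Z = 1) at n = 6:
E = -13.6057 × 1² / 6² = -13.6057 × 1 / 36 = -0.3779361 eV

Since -0.6718864 eV < -0.3779361 eV,
He⁺ at n = 9 is more tightly bound (requires more energy to ionize).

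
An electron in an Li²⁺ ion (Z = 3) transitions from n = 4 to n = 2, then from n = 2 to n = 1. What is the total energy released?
114.79809 eV

The energy levels of Li²⁺ are E_n = -13.6057 × 3² / n² eV.

First transition (4 → 2):
ΔE₁ = |E_2 - E_4|
ΔE₁ = |-30.61282500000 - (-7.65320625000)| = 22.95961875 eV

Second transition (2 → 1):
ΔE₂ = |E_1 - E_2|
ΔE₂ = |-122.45130000000 - (-30.61282500000)| = 91.83847500 eV

Total energy released:
E_total = ΔE₁ + ΔE₂ = 22.95961875 + 91.83847500 = 114.79809 eV

Note: This equals the direct transition 4 → 1: 114.79809 eV ✓
Energy is conserved regardless of the path taken.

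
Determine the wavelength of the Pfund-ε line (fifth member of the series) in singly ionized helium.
759.3876 nm

The lines of a series are numbered from the longest wavelength (smallest ΔE) outward; the fifth line is the transition from n = n_f + 5 to n_f.
The Pfund series has all transitions ending at n_f = 5.

For He⁺ (Z = 2), the fifth line (ε-line) is the jump from n = 10 to n = 5:
E_10 = -13.6057 × 2² / 10² = -0.54422800 eV
E_5 = -13.6057 × 2² / 5² = -2.17691200 eV
ΔE = E_10 - E_5 = 1.63268400 eV

λ = hc/E = 1239.84 eV·nm / 1.63268400 eV
λ = 759.3876 nm

This is the ε-line of the Pfund series in He⁺.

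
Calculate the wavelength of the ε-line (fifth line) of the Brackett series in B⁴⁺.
72.68 nm

The lines of a series are numbered from the longest wavelength (smallest ΔE) outward; the fifth line is the transition from n = n_f + 5 to n_f.
The Brackett series has all transitions ending at n_f = 4.

For B⁴⁺ (Z = 5), the fifth line (ε-line) is the jump from n = 9 to n = 4:
E_9 = -13.6057 × 5² / 9² = -4.1993 eV
E_4 = -13.6057 × 5² / 4² = -21.2589 eV
ΔE = E_9 - E_4 = 17.0596 eV

λ = hc/E = 1239.84 eV·nm / 17.0596 eV
λ = 72.68 nm

This is the ε-line of the Brackett series in B⁴⁺.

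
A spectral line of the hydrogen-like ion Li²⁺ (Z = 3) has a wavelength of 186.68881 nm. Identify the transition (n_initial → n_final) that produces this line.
n = 11 → n = 4

First, find the photon energy from the wavelength (hc = 1239.84 eV·nm):
E = hc/λ = 1239.84 eV·nm / 186.68881 nm = 6.6412122 eV

The energy levels of Li²⁺ satisfy E_n = -13.6057 × 3² / n² eV, so an emission n_i → n_f releases
ΔE = 13.6057 × 3² × (1/n_f² − 1/n_i²) eV.

Setting ΔE equal to the photon energy:
1/n_f² − 1/n_i² = 6.6412122 / (13.6057 × 3²) = 0.054235539

Since 1/n_i² must be positive, we need 1/n_f² > 0.054235539, i.e. n_f ≤ 4. For each allowed n_f, solve n_i = (1/n_f² − 0.054235539)^(−1/2) and check whether it is a whole number:
  n_f = 1: 1/n_i² = 1.000000000 − 0.054235539 = 0.945764461 → n_i = 1.028  (not an integer) ✗
  n_f = 2: 1/n_i² = 0.250000000 − 0.054235539 = 0.195764461 → n_i = 2.260  (not an integer) ✗
  n_f = 3: 1/n_i² = 0.111111111 − 0.054235539 = 0.056875572 → n_i = 4.193  (not an integer) ✗
  n_f = 4: 1/n_i² = 0.062500000 − 0.054235539 = 0.008264461 → n_i = 11.000  → integer, n_i = 11 ✓

Only n_f = 4 gives an integer upper level, n_i = 11.

The transition is from n = 11 to n = 4 (emission).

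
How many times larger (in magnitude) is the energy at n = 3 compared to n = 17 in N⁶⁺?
32.11111

Using E_n = -13.6057 Z² / n² eV with Z = 7:

E_3 = -13.6057 × 7² / 3² = -666.6793 / 9 = -74.07547777778 eV
E_17 = -13.6057 × 7² / 17² = -666.6793 / 289 = -2.30684878893 eV

The ratio is:
E_3/E_17 = (-74.07547777778) / (-2.30684878893)
E_3/E_17 = (-666.6793/9) / (-666.6793/289)
E_3/E_17 = 289/9
E_3/E_17 = 32.11111
(Note: the Z² factors cancel in the ratio.)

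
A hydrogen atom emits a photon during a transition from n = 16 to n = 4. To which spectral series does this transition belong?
Brackett series

The spectral series in hydrogen are named based on the final (lower) energy level:
- Lyman series: n_final = 1 (ultraviolet)
- Balmer series: n_final = 2 (visible/near-UV)
- Paschen series: n_final = 3 (infrared)
- Brackett series: n_final = 4 (infrared)
- Pfund series: n_final = 5 (far infrared)

Since this transition ends at n = 4, it belongs to the Brackett series.

For reference, this 16 → 4 line has photon energy
ΔE = 13.6057 eV × (1/4² - 1/16²) = 0.7972089844 eV,
corresponding to wavelength λ = hc/ΔE = 1239.84 eV·nm / 0.7972089844 eV = 1555.2258 nm in the infrared region.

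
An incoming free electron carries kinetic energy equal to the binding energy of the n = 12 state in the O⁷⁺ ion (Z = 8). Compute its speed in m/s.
1.4585e+06 m/s (or 0.486% of c)

The binding energy at n = 12 for O⁷⁺ is:
E_12 = -13.6057 × 8²/12² = -6.0469778 eV
|E_12| = 6.0469778 eV

Convert to Joules:
KE = 6.0469778 eV × (1.602177 × 10⁻¹⁹ J/eV) = 9.688329e-19 J

Using KE = ½mv²:
v = √(2·KE/m_e)
v = √(2 × 9.688329e-19 J / 9.10938 × 10⁻³¹ kg)
v = 1.4585e+06 m/s

This is approximately 0.486% the speed of light.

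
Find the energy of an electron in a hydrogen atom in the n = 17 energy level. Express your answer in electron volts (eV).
-0.047 eV

The energy levels of a hydrogen-like atom are given by:
E_n = -13.6057 eV / n²

For n = 17:
E_17 = -13.6057 eV / 17²
E_17 = -13.6057 eV / 289
E_17 = -0.047 eV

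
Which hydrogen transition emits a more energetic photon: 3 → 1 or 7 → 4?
3 → 1

Calculate the energy for each transition:

Transition 3 → 1:
ΔE₁ = |E_1 - E_3| = |-13.6057/1² - (-13.6057/3²)|
ΔE₁ = |-13.60570000000 - (-1.51174444444)| = 12.09395556 eV

Transition 7 → 4:
ΔE₂ = |E_4 - E_7| = |-13.6057/4² - (-13.6057/7²)|
ΔE₂ = |-0.85035625000 - (-0.27766734694)| = 0.57268890 eV

Since 12.09395556 eV > 0.57268890 eV, the transition 3 → 1 emits the more energetic photon.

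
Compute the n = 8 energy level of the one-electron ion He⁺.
-0.85 eV

For hydrogen-like ions, the energy levels scale with Z²:
E_n = -13.6057 Z² / n² eV

For He⁺ (Z = 2) at n = 8:
E_8 = -13.6057 × 2² / 8²
E_8 = -13.6057 × 4 / 64
E_8 = -54.4228 / 64
E_8 = -0.85 eV

The energy is 4 times more negative than hydrogen at the same n due to the stronger nuclear charge.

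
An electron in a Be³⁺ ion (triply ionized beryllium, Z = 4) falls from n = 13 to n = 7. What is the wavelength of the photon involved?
393.031 nm

First, find the transition energy using E_n = -13.6057 Z² / n² eV:
E_13 = -13.6057 × 4² / 13² = -1.2881136 eV
E_7 = -13.6057 × 4² / 7² = -4.4426776 eV

Photon energy: |ΔE| = |E_7 - E_13| = 3.1545640 eV

Convert to wavelength using E = hc/λ with hc = 1239.84 eV·nm:
λ = hc/E = 1239.84 eV·nm / 3.1545640 eV
λ = 393.031 nm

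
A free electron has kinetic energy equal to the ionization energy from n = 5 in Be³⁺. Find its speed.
1.750e+06 m/s (or 0.58379% of c)

The binding energy at n = 5 for Be³⁺ is:
E_5 = -13.6057 × 4²/5² = -8.7076480 eV
|E_5| = 8.7076480 eV

Convert to Joules:
KE = 8.7076480 eV × (1.602177 × 10⁻¹⁹ J/eV) = 1.39512e-18 J

Using KE = ½mv²:
v = √(2·KE/m_e)
v = √(2 × 1.39512e-18 J / 9.10938 × 10⁻³¹ kg)
v = 1.750e+06 m/s

This is approximately 0.58379% the speed of light.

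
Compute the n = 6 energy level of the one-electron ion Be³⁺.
-6.04698 eV

For hydrogen-like ions, the energy levels scale with Z²:
E_n = -13.6057 Z² / n² eV

For Be³⁺ (Z = 4) at n = 6:
E_6 = -13.6057 × 4² / 6²
E_6 = -13.6057 × 16 / 36
E_6 = -217.6912 / 36
E_6 = -6.04698 eV

The energy is 16 times more negative than hydrogen at the same n due to the stronger nuclear charge.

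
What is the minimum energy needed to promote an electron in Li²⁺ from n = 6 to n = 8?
1.488123 eV

The energy levels of a hydrogen-like atom are E_n = -13.6057 Z² eV / n².

Energy at n = 6: E_6 = -13.6057 × 3² / 6² = -3.401425000 eV
Energy at n = 8: E_8 = -13.6057 × 3² / 8² = -1.913301563 eV

The excitation energy is the difference:
ΔE = E_8 - E_6
ΔE = -1.913301563 - (-3.401425000)
ΔE = 1.488123 eV

Since this is positive, energy must be absorbed (photon absorption).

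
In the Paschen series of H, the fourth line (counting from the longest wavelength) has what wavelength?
1004.66981 nm

The lines of a series are numbered from the longest wavelength (smallest ΔE) outward; the fourth line is the transition from n = n_f + 4 to n_f.
The Paschen series has all transitions ending at n_f = 3.

For H, the fourth line (δ-line) is the jump from n = 7 to n = 3:
E_7 = -13.6057 / 7² = -0.2776673469 eV
E_3 = -13.6057 / 3² = -1.5117444444 eV
ΔE = E_7 - E_3 = 1.2340770975 eV

λ = hc/E = 1239.84 eV·nm / 1.2340770975 eV
λ = 1004.66981 nm

This is the δ-line of the Paschen series in H.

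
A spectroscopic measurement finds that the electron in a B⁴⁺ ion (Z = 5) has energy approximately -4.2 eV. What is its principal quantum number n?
n = 9

The exact energy levels follow E_n = -13.6057 Z² / n² eV with Z = 5.

The measured value (-4.2 eV) is reported to only 2 significant figures, so we must test candidate n values and see which one matches to that precision.

Candidate energies:
  n = 7:  E = -13.6057 × 5² / 7² = -6.94168 eV
  n = 8:  E = -13.6057 × 5² / 8² = -5.31473 eV
  n = 9:  E = -13.6057 × 5² / 9² = -4.19929 eV  ← matches
  n = 10:  E = -13.6057 × 5² / 10² = -3.40143 eV
  n = 11:  E = -13.6057 × 5² / 11² = -2.81110 eV

Checking against the measurement of -4.2 eV (2 sig figs), only n = 9 agrees:
E_9 = -4.19929 eV, which rounds to -4.2 eV ✓

Therefore n = 9.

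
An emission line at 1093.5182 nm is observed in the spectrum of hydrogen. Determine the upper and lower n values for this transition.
n = 6 → n = 3

First, find the photon energy from the wavelength (hc = 1239.84 eV·nm):
E = hc/λ = 1239.84 eV·nm / 1093.5182 nm = 1.1338083 eV

The energy levels of hydrogen satisfy E_n = -13.6057 / n² eV, so an emission n_i → n_f releases
ΔE = 13.6057 × (1/n_f² − 1/n_i²) eV.

Setting ΔE equal to the photon energy:
1/n_f² − 1/n_i² = 1.1338083 / 13.6057 = 0.083333331

Since 1/n_i² must be positive, we need 1/n_f² > 0.083333331, i.e. n_f ≤ 3. For each allowed n_f, solve n_i = (1/n_f² − 0.083333331)^(−1/2) and check whether it is a whole number:
  n_f = 1: 1/n_i² = 1.000000000 − 0.083333331 = 0.916666669 → n_i = 1.044  (not an integer) ✗
  n_f = 2: 1/n_i² = 0.250000000 − 0.083333331 = 0.166666669 → n_i = 2.449  (not an integer) ✗
  n_f = 3: 1/n_i² = 0.111111111 − 0.083333331 = 0.027777780 → n_i = 6.000  → integer, n_i = 6 ✓

Only n_f = 3 gives an integer upper level, n_i = 6.

The transition is from n = 6 to n = 3 (emission).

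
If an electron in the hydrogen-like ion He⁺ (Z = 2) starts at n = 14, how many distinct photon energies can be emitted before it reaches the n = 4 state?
55

The electron can occupy levels n = 4, 5, ..., 14 during de-excitation — that is m = 14 - 4 + 1 = 11 distinct levels.

The number of distinct spectral lines equals the number of ways to choose 2 of these m levels (each pair gives one possible emission transition):

Number of lines = m(m-1)/2 = 11×10/2 = 55

These correspond to all possible transitions between the 11 levels:
14 → 13, 14 → 12, 14 → 11, 14 → 10, 14 → 9, 14 → 8, 14 → 7, 14 → 6...

Each transition produces a photon with a unique energy (and thus wavelength). This count does not depend on Z.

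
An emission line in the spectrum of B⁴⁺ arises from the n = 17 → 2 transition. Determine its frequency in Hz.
2.03e+16 Hz

First, find the transition energy:
E_17 = -13.6057 × 5² / 17² = -1.17696 eV
E_2 = -13.6057 × 5² / 2² = -85.03563 eV
|ΔE| = |E_2 - E_17| = 83.85867 eV

Convert to Joules: E = 83.85867 eV × (1.602177 × 10⁻¹⁹ J/eV) = 1.3436e-17 J

Using E = hf:
f = E/h = 1.3436e-17 J / (6.62607 × 10⁻³⁴ J·s)
f = 2.03e+16 Hz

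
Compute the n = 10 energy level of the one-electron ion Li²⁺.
-1.2245 eV

For hydrogen-like ions, the energy levels scale with Z²:
E_n = -13.6057 Z² / n² eV

For Li²⁺ (Z = 3) at n = 10:
E_10 = -13.6057 × 3² / 10²
E_10 = -13.6057 × 9 / 100
E_10 = -122.4513 / 100
E_10 = -1.2245 eV

The energy is 9 times more negative than hydrogen at the same n due to the stronger nuclear charge.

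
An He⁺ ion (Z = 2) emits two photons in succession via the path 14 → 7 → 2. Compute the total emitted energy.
13.328 eV

The energy levels of He⁺ are E_n = -13.6057 × 2² / n² eV.

First transition (14 → 7):
ΔE₁ = |E_7 - E_14|
ΔE₁ = |-1.110669388 - (-0.277667347)| = 0.833002 eV

Second transition (7 → 2):
ΔE₂ = |E_2 - E_7|
ΔE₂ = |-13.605700000 - (-1.110669388)| = 12.495031 eV

Total energy released:
E_total = ΔE₁ + ΔE₂ = 0.833002 + 12.495031 = 13.328 eV

Note: This equals the direct transition 14 → 2: 13.328 eV ✓
Energy is conserved regardless of the path taken.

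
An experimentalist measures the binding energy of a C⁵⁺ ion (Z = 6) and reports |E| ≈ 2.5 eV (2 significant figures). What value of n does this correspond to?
n = 14

The exact energy levels follow E_n = -13.6057 Z² / n² eV with Z = 6.

The measured value (-2.5 eV) is reported to only 2 significant figures, so we must test candidate n values and see which one matches to that precision.

Candidate energies:
  n = 12:  E = -13.6057 × 6² / 12² = -3.401425 eV
  n = 13:  E = -13.6057 × 6² / 13² = -2.898256 eV
  n = 14:  E = -13.6057 × 6² / 14² = -2.499006 eV  ← matches
  n = 15:  E = -13.6057 × 6² / 15² = -2.176912 eV
  n = 16:  E = -13.6057 × 6² / 16² = -1.913302 eV

Checking against the measurement of -2.5 eV (2 sig figs), only n = 14 agrees:
E_14 = -2.499006 eV, which rounds to -2.5 eV ✓

Therefore n = 14.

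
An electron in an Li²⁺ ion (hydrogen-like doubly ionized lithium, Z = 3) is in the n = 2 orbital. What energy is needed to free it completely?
30.612825 eV

The ionization energy is the energy needed to remove the electron completely (n → ∞).

For a hydrogen-like ion with Z = 3, E_n = -13.6057 Z² / n² eV.

At n = 2: E_2 = -13.6057 × 3² / 2² = -30.612825000 eV
At n = ∞: E_∞ = 0 eV

Ionization energy = E_∞ - E_2 = 0 - (-30.612825000) = 30.612825000 eV
Ionization energy ≈ 30.612825 eV

This is also called the binding energy of the electron in state n = 2.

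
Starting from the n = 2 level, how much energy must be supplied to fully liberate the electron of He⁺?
13.606 eV

The ionization energy is the energy needed to remove the electron completely (n → ∞).

For a hydrogen-like ion with Z = 2, E_n = -13.6057 Z² / n² eV.

At n = 2: E_2 = -13.6057 × 2² / 2² = -13.605700 eV
At n = ∞: E_∞ = 0 eV

Ionization energy = E_∞ - E_2 = 0 - (-13.605700) = 13.605700 eV
Ionization energy ≈ 13.606 eV

This is also called the binding energy of the electron in state n = 2.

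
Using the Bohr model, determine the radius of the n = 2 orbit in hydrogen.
0.2117 nm (or 2.1167 Å)

The Bohr radius formula is:
r_n = n² a₀ / Z

where a₀ = 0.0529177 nm is the Bohr radius.

For H (Z = 1) at n = 2:
r_2 = 2² × 0.0529177 nm / 1
r_2 = 4 × 0.0529177 nm / 1
r_2 = 0.21167 nm / 1
r_2 = 0.2117 nm

The electron orbits at approximately 0.2117 nm from the nucleus.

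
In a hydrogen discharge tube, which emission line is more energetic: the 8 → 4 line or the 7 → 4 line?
8 → 4

Calculate the energy for each transition:

Transition 8 → 4:
ΔE₁ = |E_4 - E_8| = |-13.6057/4² - (-13.6057/8²)|
ΔE₁ = |-0.850356250 - (-0.212589063)| = 0.637767 eV

Transition 7 → 4:
ΔE₂ = |E_4 - E_7| = |-13.6057/4² - (-13.6057/7²)|
ΔE₂ = |-0.850356250 - (-0.277667347)| = 0.572689 eV

Since 0.637767 eV > 0.572689 eV, the transition 8 → 4 emits the more energetic photon.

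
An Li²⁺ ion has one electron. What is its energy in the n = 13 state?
-0.72 eV

For hydrogen-like ions, the energy levels scale with Z²:
E_n = -13.6057 Z² / n² eV

For Li²⁺ (Z = 3) at n = 13:
E_13 = -13.6057 × 3² / 13²
E_13 = -13.6057 × 9 / 169
E_13 = -122.4513 / 169
E_13 = -0.72 eV

The energy is 9 times more negative than hydrogen at the same n due to the stronger nuclear charge.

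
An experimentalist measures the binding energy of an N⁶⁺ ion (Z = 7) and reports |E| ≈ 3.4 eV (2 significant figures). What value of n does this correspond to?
n = 14

The exact energy levels follow E_n = -13.6057 Z² / n² eV with Z = 7.

The measured value (-3.4 eV) is reported to only 2 significant figures, so we must test candidate n values and see which one matches to that precision.

Candidate energies:
  n = 12:  E = -13.6057 × 7² / 12² = -4.62972 eV
  n = 13:  E = -13.6057 × 7² / 13² = -3.94485 eV
  n = 14:  E = -13.6057 × 7² / 14² = -3.40143 eV  ← matches
  n = 15:  E = -13.6057 × 7² / 15² = -2.96302 eV
  n = 16:  E = -13.6057 × 7² / 16² = -2.60422 eV

Checking against the measurement of -3.4 eV (2 sig figs), only n = 14 agrees:
E_14 = -3.40143 eV, which rounds to -3.4 eV ✓

Therefore n = 14.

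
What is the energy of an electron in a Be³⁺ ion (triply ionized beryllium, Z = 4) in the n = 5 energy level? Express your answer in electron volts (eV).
-8.707648 eV

The energy levels of a hydrogen-like atom are given by:
E_n = -13.6057 Z² / n² eV  (with Z = 4 for Be³⁺)

For n = 5:
E_5 = -13.6057 × 4² / 5²
E_5 = -13.6057 × 16 / 25
E_5 = -8.707648 eV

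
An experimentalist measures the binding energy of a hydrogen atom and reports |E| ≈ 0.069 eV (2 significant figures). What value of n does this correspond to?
n = 14

The exact energy levels follow E_n = -13.6057 eV / n².

The measured value (-0.069 eV) is reported to only 2 significant figures, so we must test candidate n values and see which one matches to that precision.

Candidate energies:
  n = 12:  E = -13.6057/12² = -0.09448 eV
  n = 13:  E = -13.6057/13² = -0.08051 eV
  n = 14:  E = -13.6057/14² = -0.06942 eV  ← matches
  n = 15:  E = -13.6057/15² = -0.06047 eV
  n = 16:  E = -13.6057/16² = -0.05315 eV

Checking against the measurement of -0.069 eV (2 sig figs), only n = 14 agrees:
E_14 = -0.06942 eV, which rounds to -0.069 eV ✓

Therefore n = 14.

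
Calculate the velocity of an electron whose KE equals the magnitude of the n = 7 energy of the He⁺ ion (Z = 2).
6.251e+05 m/s (or 0.21% of c)

The binding energy at n = 7 for He⁺ is:
E_7 = -13.6057 × 2²/7² = -1.110669 eV
|E_7| = 1.110669 eV

Convert to Joules:
KE = 1.110669 eV × (1.602177 × 10⁻¹⁹ J/eV) = 1.77949e-19 J

Using KE = ½mv²:
v = √(2·KE/m_e)
v = √(2 × 1.77949e-19 J / 9.10938 × 10⁻³¹ kg)
v = 6.251e+05 m/s

This is approximately 0.21% the speed of light.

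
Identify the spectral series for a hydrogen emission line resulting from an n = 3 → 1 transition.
Lyman series

The spectral series in hydrogen are named based on the final (lower) energy level:
- Lyman series: n_final = 1 (ultraviolet)
- Balmer series: n_final = 2 (visible/near-UV)
- Paschen series: n_final = 3 (infrared)
- Brackett series: n_final = 4 (infrared)
- Pfund series: n_final = 5 (far infrared)

Since this transition ends at n = 1, it belongs to the Lyman series.

For reference, this 3 → 1 line has photon energy
ΔE = 13.6057 eV × (1/1² - 1/3²) = 12.09396 eV,
corresponding to wavelength λ = hc/ΔE = 1239.84 eV·nm / 12.09396 eV = 102.52 nm in the ultraviolet region.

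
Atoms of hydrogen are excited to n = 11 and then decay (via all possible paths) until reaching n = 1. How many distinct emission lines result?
55

The electron can occupy levels n = 1, 2, ..., 11 during de-excitation — that is m = 11 - 1 + 1 = 11 distinct levels.

The number of distinct spectral lines equals the number of ways to choose 2 of these m levels (each pair gives one possible emission transition):

Number of lines = m(m-1)/2 = 11×10/2 = 55

These correspond to all possible transitions between the 11 levels:
11 → 10, 11 → 9, 11 → 8, 11 → 7, 11 → 6, 11 → 5, 11 → 4, 11 → 3...

Each transition produces a photon with a unique energy (and thus wavelength). This count does not depend on Z.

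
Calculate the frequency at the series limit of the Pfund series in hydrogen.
1.3159e+14 Hz

The series limit corresponds to the transition from n = ∞ to n = 5.
This is the highest energy (shortest wavelength) transition in the Pfund series.

E_∞ = 0 eV
E_5 = -13.6057 / 5² = -0.54422800 eV

Energy at series limit:
ΔE = E_∞ - E_5 = 0 - (-0.54422800) = 0.54422800 eV
E = 0.54422800 eV × (1.602177 × 10⁻¹⁹ J/eV) = 8.719496e-20 J
f = E/h = 8.719496e-20 J / (6.62607 × 10⁻³⁴ J·s) = 1.3159e+14 Hz

This energy equals the ionization energy from the n = 5 state of hydrogen.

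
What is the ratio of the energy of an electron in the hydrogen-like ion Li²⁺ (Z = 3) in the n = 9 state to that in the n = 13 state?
2.086420

Using E_n = -13.6057 Z² / n² eV with Z = 3:

E_9 = -13.6057 × 3² / 9² = -122.4513 / 81 = -1.511744444444 eV
E_13 = -13.6057 × 3² / 13² = -122.4513 / 169 = -0.724563905325 eV

The ratio is:
E_9/E_13 = (-1.511744444444) / (-0.724563905325)
E_9/E_13 = (-122.4513/81) / (-122.4513/169)
E_9/E_13 = 169/81
E_9/E_13 = 2.086420
(Note: the Z² factors cancel in the ratio.)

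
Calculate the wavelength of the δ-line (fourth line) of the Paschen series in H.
1004.66981 nm

The lines of a series are numbered from the longest wavelength (smallest ΔE) outward; the fourth line is the transition from n = n_f + 4 to n_f.
The Paschen series has all transitions ending at n_f = 3.

For H, the fourth line (δ-line) is the jump from n = 7 to n = 3:
E_7 = -13.6057 / 7² = -0.2776673469 eV
E_3 = -13.6057 / 3² = -1.5117444444 eV
ΔE = E_7 - E_3 = 1.2340770975 eV

λ = hc/E = 1239.84 eV·nm / 1.2340770975 eV
λ = 1004.66981 nm

This is the δ-line of the Paschen series in H.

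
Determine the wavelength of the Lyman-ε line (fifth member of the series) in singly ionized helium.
23.43 nm

The lines of a series are numbered from the longest wavelength (smallest ΔE) outward; the fifth line is the transition from n = n_f + 5 to n_f.
The Lyman series has all transitions ending at n_f = 1.

For He⁺ (Z = 2), the fifth line (ε-line) is the jump from n = 6 to n = 1:
E_6 = -13.6057 × 2² / 6² = -1.5117 eV
E_1 = -13.6057 × 2² / 1² = -54.4228 eV
ΔE = E_6 - E_1 = 52.9111 eV

λ = hc/E = 1239.84 eV·nm / 52.9111 eV
λ = 23.43 nm

This is the ε-line of the Lyman series in He⁺.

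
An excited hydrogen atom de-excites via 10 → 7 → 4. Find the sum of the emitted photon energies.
0.714 eV

The energy levels of hydrogen are E_n = -13.6057 / n² eV.

First transition (10 → 7):
ΔE₁ = |E_7 - E_10|
ΔE₁ = |-0.277667347 - (-0.136057000)| = 0.141610 eV

Second transition (7 → 4):
ΔE₂ = |E_4 - E_7|
ΔE₂ = |-0.850356250 - (-0.277667347)| = 0.572689 eV

Total energy released:
E_total = ΔE₁ + ΔE₂ = 0.141610 + 0.572689 = 0.714 eV

Note: This equals the direct transition 10 → 4: 0.714 eV ✓
Energy is conserved regardless of the path taken.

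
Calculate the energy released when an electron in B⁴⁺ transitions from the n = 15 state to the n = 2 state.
83.5239 eV

The energy levels are E_n = -13.6057 Z² eV / n².

Energy at n = 15: E_15 = -13.6057 × 5² / 15² = -1.5117444 eV
Energy at n = 2: E_2 = -13.6057 × 5² / 2² = -85.0356250 eV

For emission (electron falling to lower state), the photon energy is:
E_photon = E_15 - E_2 = |-1.5117444 - (-85.0356250)|
E_photon = 83.5239 eV

This energy is carried away by the emitted photon.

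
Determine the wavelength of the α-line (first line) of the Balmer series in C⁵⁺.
18.22530 nm

The longest wavelength corresponds to the smallest energy transition in the series.
The Balmer series has all transitions ending at n_f = 2.

For C⁵⁺ (Z = 6), the first line (α-line) is the jump from n = 3 to n = 2:
E_3 = -13.6057 × 6² / 3² = -54.4228000 eV
E_2 = -13.6057 × 6² / 2² = -122.4513000 eV
ΔE = E_3 - E_2 = 68.0285000 eV

λ = hc/E = 1239.84 eV·nm / 68.0285000 eV
λ = 18.22530 nm

This is the α-line of the Balmer series in C⁵⁺.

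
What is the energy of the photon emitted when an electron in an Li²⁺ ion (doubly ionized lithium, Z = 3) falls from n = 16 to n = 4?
7.17 eV

The energy levels are E_n = -13.6057 Z² eV / n².

Energy at n = 16: E_16 = -13.6057 × 3² / 16² = -0.47833 eV
Energy at n = 4: E_4 = -13.6057 × 3² / 4² = -7.65321 eV

For emission (electron falling to lower state), the photon energy is:
E_photon = E_16 - E_4 = |-0.47833 - (-7.65321)|
E_photon = 7.17 eV

This energy is carried away by the emitted photon.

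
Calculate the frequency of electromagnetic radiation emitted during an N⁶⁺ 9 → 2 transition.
3.831e+16 Hz

First, find the transition energy:
E_9 = -13.6057 × 7² / 9² = -8.2306086 eV
E_2 = -13.6057 × 7² / 2² = -166.6698250 eV
|ΔE| = |E_2 - E_9| = 158.4392164 eV

Convert to Joules: E = 158.4392164 eV × (1.602177 × 10⁻¹⁹ J/eV) = 2.53848e-17 J

Using E = hf:
f = E/h = 2.53848e-17 J / (6.62607 × 10⁻³⁴ J·s)
f = 3.831e+16 Hz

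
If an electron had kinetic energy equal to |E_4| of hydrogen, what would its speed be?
5.47e+05 m/s (or 0.182432% of c)

The binding energy at n = 4 for hydrogen is:
E_4 = -13.6057/4² = -0.85035625 eV
|E_4| = 0.85035625 eV

Convert to Joules:
KE = 0.85035625 eV × (1.602177 × 10⁻¹⁹ J/eV) = 1.3624e-19 J

Using KE = ½mv²:
v = √(2·KE/m_e)
v = √(2 × 1.3624e-19 J / 9.10938 × 10⁻³¹ kg)
v = 5.47e+05 m/s

This is approximately 0.182432% the speed of light.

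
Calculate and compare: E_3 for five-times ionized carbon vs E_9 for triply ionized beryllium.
C⁵⁺ at n = 3 (E = -54.423 eV)

Using E_n = -13.6057 Z² / n² eV:

C⁵⁺ (Z = 6) at n = 3:
E = -13.6057 × 6² / 3² = -13.6057 × 36 / 9 = -54.422800 eV

Be³⁺ (Z = 4) at n = 9:
E = -13.6057 × 4² / 9² = -13.6057 × 16 / 81 = -2.687546 eV

Since -54.422800 eV < -2.687546 eV,
C⁵⁺ at n = 3 is more tightly bound (requires more energy to ionize).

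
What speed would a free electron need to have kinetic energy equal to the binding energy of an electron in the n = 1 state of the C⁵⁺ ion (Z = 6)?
1.313e+07 m/s (or 4.378415% of c)

The binding energy at n = 1 for C⁵⁺ is:
E_1 = -13.6057 × 6²/1² = -489.80520000 eV
|E_1| = 489.80520000 eV

Convert to Joules:
KE = 489.80520000 eV × (1.602177 × 10⁻¹⁹ J/eV) = 7.84755e-17 J

Using KE = ½mv²:
v = √(2·KE/m_e)
v = √(2 × 7.84755e-17 J / 9.10938 × 10⁻³¹ kg)
v = 1.313e+07 m/s

This is approximately 4.378415% the speed of light.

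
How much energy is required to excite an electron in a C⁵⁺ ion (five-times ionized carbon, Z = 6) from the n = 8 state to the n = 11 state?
3.6052 eV

The energy levels of a hydrogen-like atom are E_n = -13.6057 Z² eV / n².

Energy at n = 8: E_8 = -13.6057 × 6² / 8² = -7.6532063 eV
Energy at n = 11: E_11 = -13.6057 × 6² / 11² = -4.0479769 eV

The excitation energy is the difference:
ΔE = E_11 - E_8
ΔE = -4.0479769 - (-7.6532063)
ΔE = 3.6052 eV

Since this is positive, energy must be absorbed (photon absorption).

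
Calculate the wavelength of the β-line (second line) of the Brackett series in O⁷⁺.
41.01 nm

The lines of a series are numbered from the longest wavelength (smallest ΔE) outward; the second line is the transition from n = n_f + 2 to n_f.
The Brackett series has all transitions ending at n_f = 4.

For O⁷⁺ (Z = 8), the second line (β-line) is the jump from n = 6 to n = 4:
E_6 = -13.6057 × 8² / 6² = -24.1879 eV
E_4 = -13.6057 × 8² / 4² = -54.4228 eV
ΔE = E_6 - E_4 = 30.2349 eV

λ = hc/E = 1239.84 eV·nm / 30.2349 eV
λ = 41.01 nm

This is the β-line of the Brackett series in O⁷⁺.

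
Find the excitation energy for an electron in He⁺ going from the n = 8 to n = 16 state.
0.63777 eV

The energy levels of a hydrogen-like atom are E_n = -13.6057 Z² eV / n².

Energy at n = 8: E_8 = -13.6057 × 2² / 8² = -0.85035625 eV
Energy at n = 16: E_16 = -13.6057 × 2² / 16² = -0.21258906 eV

The excitation energy is the difference:
ΔE = E_16 - E_8
ΔE = -0.21258906 - (-0.85035625)
ΔE = 0.63777 eV

Since this is positive, energy must be absorbed (photon absorption).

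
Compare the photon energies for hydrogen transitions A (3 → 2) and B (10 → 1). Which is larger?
10 → 1

Calculate the energy for each transition:

Transition 3 → 2:
ΔE₁ = |E_2 - E_3| = |-13.6057/2² - (-13.6057/3²)|
ΔE₁ = |-3.401425000 - (-1.511744444)| = 1.889681 eV

Transition 10 → 1:
ΔE₂ = |E_1 - E_10| = |-13.6057/1² - (-13.6057/10²)|
ΔE₂ = |-13.605700000 - (-0.136057000)| = 13.469643 eV

Since 13.469643 eV > 1.889681 eV, the transition 10 → 1 emits the more energetic photon.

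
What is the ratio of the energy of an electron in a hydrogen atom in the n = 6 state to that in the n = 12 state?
4.0000

Using E_n = -13.6057 Z² / n² eV with Z = 1:

E_6 = -13.6057 / 6² = -13.6057 / 36 = -0.3779361111 eV
E_12 = -13.6057 / 12² = -13.6057 / 144 = -0.0944840278 eV

The ratio is:
E_6/E_12 = (-0.3779361111) / (-0.0944840278)
E_6/E_12 = (-13.6057/36) / (-13.6057/144)
E_6/E_12 = 144/36
E_6/E_12 = 4.0000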